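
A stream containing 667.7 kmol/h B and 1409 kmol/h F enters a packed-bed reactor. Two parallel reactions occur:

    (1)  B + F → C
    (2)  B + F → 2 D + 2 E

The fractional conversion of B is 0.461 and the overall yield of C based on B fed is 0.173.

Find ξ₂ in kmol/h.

ξ₂ = 192 kmol/h

Yield of C: 1ξ₁ / 667.7 = 0.173 → ξ₁ = 115.5 kmol/h.
Conversion of B: 1ξ₁ + 1ξ₂ = 0.461 × 667.7 = 307.8 → ξ₂ = 192.3 kmol/h.
Outlet amounts (n = n₀ + Σ ν·ξ):
  B: 667.7 − 1(115.5) − 1(192.3) = 359.9
  F: 1409 − 1(115.5) − 1(192.3) = 1101
  C: 0 + 1(115.5) = 115.5
  D: 0 + 2(192.3) = 384.6
  E: 0 + 2(192.3) = 384.6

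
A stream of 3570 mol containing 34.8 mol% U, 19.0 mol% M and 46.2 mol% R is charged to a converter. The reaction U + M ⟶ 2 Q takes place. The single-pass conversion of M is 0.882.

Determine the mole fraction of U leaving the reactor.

M reacted = 0.882 × 678.3 = 598.3 mol; ν_M = −1, so ξ = 598.3/1 = 598.3 mol.
Outlet amounts (n = n₀ + ν ξ):
  U: 1242 − 1(598.3) = 644.1
  M: 678.3 − 1(598.3) = 80.04
  Q: 0 + 2(598.3) = 1197
  R: 1649 (inert)
Total out = 3570 mol; y_U = 644.1 / 3570 = 0.1804.

0.18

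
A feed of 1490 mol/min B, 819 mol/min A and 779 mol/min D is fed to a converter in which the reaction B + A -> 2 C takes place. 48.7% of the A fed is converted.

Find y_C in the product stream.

A reacted = 0.487 × 819 = 398.9 mol/min; ν_A = −1, so ξ = 398.9/1 = 398.9 mol/min.
Outlet amounts (n = n₀ + ν ξ):
  B: 1490 − 1(398.9) = 1091
  A: 819 − 1(398.9) = 420.1
  C: 0 + 2(398.9) = 797.7
  D: 779 (inert)
Total out = 3088 mol/min; y_C = 797.7 / 3088 = 0.2583.

0.258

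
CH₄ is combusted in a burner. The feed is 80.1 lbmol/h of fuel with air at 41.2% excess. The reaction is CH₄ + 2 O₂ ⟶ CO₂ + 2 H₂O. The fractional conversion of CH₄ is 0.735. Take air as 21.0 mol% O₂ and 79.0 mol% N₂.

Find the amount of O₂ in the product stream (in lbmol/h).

108 lbmol/h

Stoichiometric O₂ = 2 × 80.1 = 160.2 lbmol/h; O₂ fed = 160.2 × 1.412 = 226.2 lbmol/h.
N₂ fed = 226.2 × 79/21 = 851 lbmol/h.
Fuel reacted = 0.735 × 80.1 → ξ = 58.87 lbmol/h.
Outlet (n = n₀ + ν ξ):
  CH₄: 80.1 − 1(58.87) = 21.23
  O₂: 226.2 − 2(58.87) = 108.5
  N₂: 851 (inert)
  CO₂: 0 + 1(58.87) = 58.87
  H₂O: 0 + 2(58.87) = 117.7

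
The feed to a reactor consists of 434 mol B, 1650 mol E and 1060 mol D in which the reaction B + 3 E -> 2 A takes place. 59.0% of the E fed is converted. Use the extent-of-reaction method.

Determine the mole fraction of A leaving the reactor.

0.26

E reacted = 0.59 × 1650 = 973.5 mol; ν_E = −3, so ξ = 973.5/3 = 324.5 mol.
Outlet amounts (n = n₀ + ν ξ):
  B: 434 − 1(324.5) = 109.5
  E: 1650 − 3(324.5) = 676.5
  A: 0 + 2(324.5) = 649
  D: 1060 (inert)
Total out = 2495 mol; y_A = 649 / 2495 = 0.2601.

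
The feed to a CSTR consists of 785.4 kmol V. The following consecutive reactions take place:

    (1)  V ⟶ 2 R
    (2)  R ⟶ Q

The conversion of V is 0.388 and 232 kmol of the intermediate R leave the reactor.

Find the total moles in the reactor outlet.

Conversion of V: V consumed = 1ξ₁ = 0.388 × 785.4 → ξ₁ = 304.7 kmol.
R balance: n_R = 0 + 2ξ₁ − 1ξ₂ = 232 → ξ₂ = (2·304.7 − 232)/1 = 377.5 kmol.
Outlet amounts (n = n₀ + Σ ν·ξ):
  V: 785.4 − 1(304.7) = 480.7
  R: 0 + 2(304.7) − 1(377.5) = 232
  Q: 0 + 1(377.5) = 377.5
Total out = 480.7 + 232 + 377.5 = 1090 kmol.

1090 kmol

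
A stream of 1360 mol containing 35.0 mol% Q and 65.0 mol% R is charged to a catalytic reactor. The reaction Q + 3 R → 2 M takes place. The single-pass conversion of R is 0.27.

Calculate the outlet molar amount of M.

R reacted = 0.27 × 884 = 238.7 mol; ν_R = −3, so ξ = 238.7/3 = 79.56 mol.
Outlet amounts (n = n₀ + ν ξ):
  Q: 476 − 1(79.56) = 396.4
  R: 884 − 3(79.56) = 645.3
  M: 0 + 2(79.56) = 159.1

159 mol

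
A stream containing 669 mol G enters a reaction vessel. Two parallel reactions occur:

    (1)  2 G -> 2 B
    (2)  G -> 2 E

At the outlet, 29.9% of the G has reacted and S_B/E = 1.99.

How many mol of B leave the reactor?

160 mol

Conversion of G: G consumed = 0.299 × 669 = 200 mol = 2ξ₁ + 1ξ₂.
Selectivity: 2ξ₁ / (2ξ₂) = 1.99 → ξ₁ = 1.99 ξ₂.
Substitute: (2·1.99 + 1) ξ₂ = 200 → ξ₂ = 40.17 mol, ξ₁ = 79.93 mol.
Outlet amounts (n = n₀ + Σ ν·ξ):
  G: 669 − 2(79.93) − 1(40.17) = 469
  B: 0 + 2(79.93) = 159.9
  E: 0 + 2(40.17) = 80.33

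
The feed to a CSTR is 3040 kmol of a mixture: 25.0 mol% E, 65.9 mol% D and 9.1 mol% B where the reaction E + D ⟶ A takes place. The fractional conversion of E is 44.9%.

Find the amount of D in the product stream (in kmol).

1660 kmol

E reacted = 0.449 × 760 = 341.2 kmol; ν_E = −1, so ξ = 341.2/1 = 341.2 kmol.
Outlet amounts (n = n₀ + ν ξ):
  E: 760 − 1(341.2) = 418.8
  D: 2003 − 1(341.2) = 1662
  A: 0 + 1(341.2) = 341.2
  B: 276.6 (inert)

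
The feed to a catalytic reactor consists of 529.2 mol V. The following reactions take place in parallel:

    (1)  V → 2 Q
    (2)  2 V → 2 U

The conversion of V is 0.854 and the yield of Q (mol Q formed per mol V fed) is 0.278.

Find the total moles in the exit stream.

603 mol

Yield of Q: 2ξ₁ / 529.2 = 0.278 → ξ₁ = 73.56 mol.
Conversion of V: 1ξ₁ + 2ξ₂ = 0.854 × 529.2 = 451.9 → ξ₂ = 189.2 mol.
Outlet amounts (n = n₀ + Σ ν·ξ):
  V: 529.2 − 1(73.56) − 2(189.2) = 77.26
  Q: 0 + 2(73.56) = 147.1
  U: 0 + 2(189.2) = 378.4
Total out = 77.26 + 147.1 + 378.4 = 602.8 mol.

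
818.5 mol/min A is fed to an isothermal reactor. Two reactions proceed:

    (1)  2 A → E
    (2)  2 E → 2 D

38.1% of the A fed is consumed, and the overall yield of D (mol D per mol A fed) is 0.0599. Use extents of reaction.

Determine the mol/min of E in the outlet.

Conversion of A: A consumed = 2ξ₁ = 0.381 × 818.5 → ξ₁ = 155.9 mol/min.
Yield of D: 2ξ₂ / 818.5 = 0.0599 → ξ₂ = 24.51 mol/min.
Outlet amounts (n = n₀ + Σ ν·ξ):
  A: 818.5 − 2(155.9) = 506.7
  E: 0 + 1(155.9) − 2(24.51) = 106.9
  D: 0 + 2(24.51) = 49.03

107 mol/min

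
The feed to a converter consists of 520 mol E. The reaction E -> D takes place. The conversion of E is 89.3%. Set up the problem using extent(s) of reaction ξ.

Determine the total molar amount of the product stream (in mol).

520 mol

E reacted = 0.893 × 520 = 464.4 mol; ν_E = −1, so ξ = 464.4/1 = 464.4 mol.
Outlet amounts (n = n₀ + ν ξ):
  E: 520 − 1(464.4) = 55.64
  D: 0 + 1(464.4) = 464.4
Total out = 55.64 + 464.4 = 520 mol.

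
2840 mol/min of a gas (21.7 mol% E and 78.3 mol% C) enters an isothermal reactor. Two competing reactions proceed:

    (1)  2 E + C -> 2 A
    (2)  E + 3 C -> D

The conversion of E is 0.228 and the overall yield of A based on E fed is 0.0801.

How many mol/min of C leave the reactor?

1930 mol/min

Yield of A: 2ξ₁ / 616.3 = 0.0801 → ξ₁ = 24.68 mol/min.
Conversion of E: 2ξ₁ + 1ξ₂ = 0.228 × 616.3 = 140.5 → ξ₂ = 91.15 mol/min.
Outlet amounts (n = n₀ + Σ ν·ξ):
  E: 616.3 − 2(24.68) − 1(91.15) = 475.8
  C: 2224 − 1(24.68) − 3(91.15) = 1926
  A: 0 + 2(24.68) = 49.36
  D: 0 + 1(91.15) = 91.15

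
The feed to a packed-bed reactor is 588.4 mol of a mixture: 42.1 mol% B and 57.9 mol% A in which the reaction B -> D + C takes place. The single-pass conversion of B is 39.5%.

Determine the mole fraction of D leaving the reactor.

0.143

B reacted = 0.395 × 247.7 = 97.85 mol; ν_B = −1, so ξ = 97.85/1 = 97.85 mol.
Outlet amounts (n = n₀ + ν ξ):
  B: 247.7 − 1(97.85) = 149.9
  D: 0 + 1(97.85) = 97.85
  C: 0 + 1(97.85) = 97.85
  A: 340.7 (inert)
Total out = 686.2 mol; y_D = 97.85 / 686.2 = 0.1426.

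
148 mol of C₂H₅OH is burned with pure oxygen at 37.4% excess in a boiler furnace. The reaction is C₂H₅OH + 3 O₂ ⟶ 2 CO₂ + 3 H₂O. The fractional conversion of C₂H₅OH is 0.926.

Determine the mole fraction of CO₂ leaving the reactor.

0.306

Stoichiometric O₂ = 3 × 148 = 444 mol; O₂ fed = 444 × 1.374 = 610.1 mol.
Fuel reacted = 0.926 × 148 → ξ = 137 mol.
Outlet (n = n₀ + ν ξ):
  C₂H₅OH: 148 − 1(137) = 10.95
  O₂: 610.1 − 3(137) = 198.9
  CO₂: 0 + 2(137) = 274.1
  H₂O: 0 + 3(137) = 411.1
Total out = 895.1 mol; y_CO₂ = 274.1 / 895.1 = 0.3062.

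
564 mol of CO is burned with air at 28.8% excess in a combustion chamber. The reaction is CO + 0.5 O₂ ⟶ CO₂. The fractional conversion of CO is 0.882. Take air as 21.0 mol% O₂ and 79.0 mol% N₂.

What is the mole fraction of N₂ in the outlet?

0.668

Stoichiometric O₂ = 0.5 × 564 = 282 mol; O₂ fed = 282 × 1.288 = 363.2 mol.
N₂ fed = 363.2 × 79/21 = 1366 mol.
Fuel reacted = 0.882 × 564 → ξ = 497.4 mol.
Outlet (n = n₀ + ν ξ):
  CO: 564 − 1(497.4) = 66.55
  O₂: 363.2 − 0.5(497.4) = 114.5
  N₂: 1366 (inert)
  CO₂: 0 + 1(497.4) = 497.4
Total out = 2045 mol; y_N₂ = 1366 / 2045 = 0.6682.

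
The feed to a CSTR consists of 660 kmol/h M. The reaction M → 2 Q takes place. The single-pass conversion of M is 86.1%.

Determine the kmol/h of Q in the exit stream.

M reacted = 0.861 × 660 = 568.3 kmol/h; ν_M = −1, so ξ = 568.3/1 = 568.3 kmol/h.
Outlet amounts (n = n₀ + ν ξ):
  M: 660 − 1(568.3) = 91.74
  Q: 0 + 2(568.3) = 1137

1140 kmol/h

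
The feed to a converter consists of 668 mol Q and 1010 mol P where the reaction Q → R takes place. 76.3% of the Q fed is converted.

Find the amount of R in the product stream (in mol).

510 mol

Q reacted = 0.763 × 668 = 509.7 mol; ν_Q = −1, so ξ = 509.7/1 = 509.7 mol.
Outlet amounts (n = n₀ + ν ξ):
  Q: 668 − 1(509.7) = 158.3
  R: 0 + 1(509.7) = 509.7
  P: 1010 (inert)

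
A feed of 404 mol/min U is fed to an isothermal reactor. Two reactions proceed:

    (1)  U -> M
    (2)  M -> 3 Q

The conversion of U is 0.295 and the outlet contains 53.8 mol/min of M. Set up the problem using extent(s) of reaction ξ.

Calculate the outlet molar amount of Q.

196 mol/min

Conversion of U: U consumed = 1ξ₁ = 0.295 × 404 → ξ₁ = 119.2 mol/min.
M balance: n_M = 0 + 1ξ₁ − 1ξ₂ = 53.8 → ξ₂ = (1·119.2 − 53.8)/1 = 65.38 mol/min.
Outlet amounts (n = n₀ + Σ ν·ξ):
  U: 404 − 1(119.2) = 284.8
  M: 0 + 1(119.2) − 1(65.38) = 53.8
  Q: 0 + 3(65.38) = 196.1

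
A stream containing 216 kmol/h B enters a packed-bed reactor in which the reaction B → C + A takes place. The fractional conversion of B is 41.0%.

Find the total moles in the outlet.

305 kmol/h

B reacted = 0.41 × 216 = 88.56 kmol/h; ν_B = −1, so ξ = 88.56/1 = 88.56 kmol/h.
Outlet amounts (n = n₀ + ν ξ):
  B: 216 − 1(88.56) = 127.4
  C: 0 + 1(88.56) = 88.56
  A: 0 + 1(88.56) = 88.56
Total out = 127.4 + 88.56 + 88.56 = 304.6 kmol/h.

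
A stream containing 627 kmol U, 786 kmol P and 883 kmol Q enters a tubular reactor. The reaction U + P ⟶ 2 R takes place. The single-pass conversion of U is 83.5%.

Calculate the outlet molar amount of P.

U reacted = 0.835 × 627 = 523.5 kmol; ν_U = −1, so ξ = 523.5/1 = 523.5 kmol.
Outlet amounts (n = n₀ + ν ξ):
  U: 627 − 1(523.5) = 103.5
  P: 786 − 1(523.5) = 262.5
  R: 0 + 2(523.5) = 1047
  Q: 883 (inert)

262 kmol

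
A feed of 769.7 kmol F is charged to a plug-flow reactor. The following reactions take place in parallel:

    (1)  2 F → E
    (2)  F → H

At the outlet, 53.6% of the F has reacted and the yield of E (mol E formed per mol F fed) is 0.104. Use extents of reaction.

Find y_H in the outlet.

0.366

Yield of E: 1ξ₁ / 769.7 = 0.104 → ξ₁ = 80.05 kmol.
Conversion of F: 2ξ₁ + 1ξ₂ = 0.536 × 769.7 = 412.6 → ξ₂ = 252.5 kmol.
Outlet amounts (n = n₀ + Σ ν·ξ):
  F: 769.7 − 2(80.05) − 1(252.5) = 357.1
  E: 0 + 1(80.05) = 80.05
  H: 0 + 1(252.5) = 252.5
Total out = 689.7 kmol; y_H = 252.5 / 689.7 = 0.3661.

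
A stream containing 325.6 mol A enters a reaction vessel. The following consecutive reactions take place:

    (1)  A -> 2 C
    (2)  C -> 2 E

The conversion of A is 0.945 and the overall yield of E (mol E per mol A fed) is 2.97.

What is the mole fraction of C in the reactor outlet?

Conversion of A: A consumed = 1ξ₁ = 0.945 × 325.6 → ξ₁ = 307.7 mol.
Yield of E: 2ξ₂ / 325.6 = 2.97 → ξ₂ = 483.5 mol.
Outlet amounts (n = n₀ + Σ ν·ξ):
  A: 325.6 − 1(307.7) = 17.91
  C: 0 + 2(307.7) − 1(483.5) = 131.9
  E: 0 + 2(483.5) = 967
Total out = 1117 mol; y_C = 131.9 / 1117 = 0.1181.

0.118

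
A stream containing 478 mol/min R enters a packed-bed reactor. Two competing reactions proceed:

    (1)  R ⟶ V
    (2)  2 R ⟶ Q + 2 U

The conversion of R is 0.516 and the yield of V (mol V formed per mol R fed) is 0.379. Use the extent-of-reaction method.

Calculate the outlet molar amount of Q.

32.7 mol/min

Yield of V: 1ξ₁ / 478 = 0.379 → ξ₁ = 181.2 mol/min.
Conversion of R: 1ξ₁ + 2ξ₂ = 0.516 × 478 = 246.6 → ξ₂ = 32.74 mol/min.
Outlet amounts (n = n₀ + Σ ν·ξ):
  R: 478 − 1(181.2) − 2(32.74) = 231.4
  V: 0 + 1(181.2) = 181.2
  Q: 0 + 1(32.74) = 32.74
  U: 0 + 2(32.74) = 65.49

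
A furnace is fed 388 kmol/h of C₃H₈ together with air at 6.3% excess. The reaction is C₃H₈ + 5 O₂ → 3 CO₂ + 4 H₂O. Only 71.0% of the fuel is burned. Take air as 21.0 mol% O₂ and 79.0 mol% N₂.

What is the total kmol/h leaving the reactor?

10500 kmol/h

Stoichiometric O₂ = 5 × 388 = 1940 kmol/h; O₂ fed = 1940 × 1.063 = 2062 kmol/h.
N₂ fed = 2062 × 79/21 = 7758 kmol/h.
Fuel reacted = 0.71 × 388 → ξ = 275.5 kmol/h.
Outlet (n = n₀ + ν ξ):
  C₃H₈: 388 − 1(275.5) = 112.5
  O₂: 2062 − 5(275.5) = 684.8
  N₂: 7758 (inert)
  CO₂: 0 + 3(275.5) = 826.4
  H₂O: 0 + 4(275.5) = 1102
Total out = 112.5 + 684.8 + 7758 + 826.4 + 1102 = 10480 kmol/h.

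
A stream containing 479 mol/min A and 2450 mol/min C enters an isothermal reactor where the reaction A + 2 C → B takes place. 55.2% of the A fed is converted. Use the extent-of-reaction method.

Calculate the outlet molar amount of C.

1920 mol/min

A reacted = 0.552 × 479 = 264.4 mol/min; ν_A = −1, so ξ = 264.4/1 = 264.4 mol/min.
Outlet amounts (n = n₀ + ν ξ):
  A: 479 − 1(264.4) = 214.6
  C: 2450 − 2(264.4) = 1921
  B: 0 + 1(264.4) = 264.4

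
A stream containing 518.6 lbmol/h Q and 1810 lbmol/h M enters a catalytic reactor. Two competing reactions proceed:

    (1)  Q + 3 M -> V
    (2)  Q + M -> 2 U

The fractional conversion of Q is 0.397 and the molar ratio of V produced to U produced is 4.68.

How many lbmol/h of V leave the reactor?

186 lbmol/h

Conversion of Q: Q consumed = 0.397 × 518.6 = 205.9 lbmol/h = 1ξ₁ + 1ξ₂.
Selectivity: 1ξ₁ / (2ξ₂) = 4.68 → ξ₁ = 9.36 ξ₂.
Substitute: (1·9.36 + 1) ξ₂ = 205.9 → ξ₂ = 19.87 lbmol/h, ξ₁ = 186 lbmol/h.
Outlet amounts (n = n₀ + Σ ν·ξ):
  Q: 518.6 − 1(186) − 1(19.87) = 312.7
  M: 1810 − 3(186) − 1(19.87) = 1232
  V: 0 + 1(186) = 186
  U: 0 + 2(19.87) = 39.75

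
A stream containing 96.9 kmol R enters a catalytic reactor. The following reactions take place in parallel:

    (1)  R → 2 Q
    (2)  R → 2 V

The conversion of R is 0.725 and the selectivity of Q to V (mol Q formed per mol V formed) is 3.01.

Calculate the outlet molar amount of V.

35 kmol

Conversion of R: R consumed = 0.725 × 96.9 = 70.25 kmol = 1ξ₁ + 1ξ₂.
Selectivity: 2ξ₁ / (2ξ₂) = 3.01 → ξ₁ = 3.01 ξ₂.
Substitute: (1·3.01 + 1) ξ₂ = 70.25 → ξ₂ = 17.52 kmol, ξ₁ = 52.73 kmol.
Outlet amounts (n = n₀ + Σ ν·ξ):
  R: 96.9 − 1(52.73) − 1(17.52) = 26.65
  Q: 0 + 2(52.73) = 105.5
  V: 0 + 2(17.52) = 35.04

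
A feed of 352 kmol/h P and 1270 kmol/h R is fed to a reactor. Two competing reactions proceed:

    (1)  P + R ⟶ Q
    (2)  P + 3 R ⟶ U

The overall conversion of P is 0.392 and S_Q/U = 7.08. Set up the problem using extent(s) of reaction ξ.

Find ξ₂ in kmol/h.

Conversion of P: P consumed = 0.392 × 352 = 138 kmol/h = 1ξ₁ + 1ξ₂.
Selectivity: 1ξ₁ / (1ξ₂) = 7.08 → ξ₁ = 7.08 ξ₂.
Substitute: (1·7.08 + 1) ξ₂ = 138 → ξ₂ = 17.08 kmol/h, ξ₁ = 120.9 kmol/h.
Outlet amounts (n = n₀ + Σ ν·ξ):
  P: 352 − 1(120.9) − 1(17.08) = 214
  R: 1270 − 1(120.9) − 3(17.08) = 1098
  Q: 0 + 1(120.9) = 120.9
  U: 0 + 1(17.08) = 17.08

ξ₂ = 17.1 kmol/h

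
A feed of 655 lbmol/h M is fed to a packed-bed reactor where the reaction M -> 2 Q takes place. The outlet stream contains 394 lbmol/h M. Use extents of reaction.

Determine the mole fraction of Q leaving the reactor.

0.57

For M: n = n₀ − 1ξ → 394 = 655 − 1ξ, giving ξ = 261 lbmol/h.
Outlet amounts (n = n₀ + ν ξ):
  M: 655 − 1(261) = 394
  Q: 0 + 2(261) = 522
Total out = 916 lbmol/h; y_Q = 522 / 916 = 0.5699.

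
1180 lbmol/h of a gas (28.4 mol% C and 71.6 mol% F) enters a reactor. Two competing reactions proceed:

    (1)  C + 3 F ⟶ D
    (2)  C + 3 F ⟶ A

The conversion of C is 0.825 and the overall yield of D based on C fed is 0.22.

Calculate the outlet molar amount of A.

203 lbmol/h

Yield of D: 1ξ₁ / 335.1 = 0.22 → ξ₁ = 73.73 lbmol/h.
Conversion of C: 1ξ₁ + 1ξ₂ = 0.825 × 335.1 = 276.5 → ξ₂ = 202.7 lbmol/h.
Outlet amounts (n = n₀ + Σ ν·ξ):
  C: 335.1 − 1(73.73) − 1(202.7) = 58.65
  F: 844.9 − 3(73.73) − 3(202.7) = 15.46
  D: 0 + 1(73.73) = 73.73
  A: 0 + 1(202.7) = 202.7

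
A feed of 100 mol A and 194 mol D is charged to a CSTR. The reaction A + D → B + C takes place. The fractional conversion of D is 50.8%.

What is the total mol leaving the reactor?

D reacted = 0.508 × 194 = 98.55 mol; ν_D = −1, so ξ = 98.55/1 = 98.55 mol.
Outlet amounts (n = n₀ + ν ξ):
  A: 100 − 1(98.55) = 1.448
  D: 194 − 1(98.55) = 95.45
  B: 0 + 1(98.55) = 98.55
  C: 0 + 1(98.55) = 98.55
Total out = 1.448 + 95.45 + 98.55 + 98.55 = 294 mol.

294 mol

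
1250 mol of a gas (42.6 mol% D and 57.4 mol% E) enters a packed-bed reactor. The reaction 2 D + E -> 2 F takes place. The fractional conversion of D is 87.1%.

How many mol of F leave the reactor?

464 mol

D reacted = 0.871 × 532.5 = 463.8 mol; ν_D = −2, so ξ = 463.8/2 = 231.9 mol.
Outlet amounts (n = n₀ + ν ξ):
  D: 532.5 − 2(231.9) = 68.69
  E: 717.5 − 1(231.9) = 485.6
  F: 0 + 2(231.9) = 463.8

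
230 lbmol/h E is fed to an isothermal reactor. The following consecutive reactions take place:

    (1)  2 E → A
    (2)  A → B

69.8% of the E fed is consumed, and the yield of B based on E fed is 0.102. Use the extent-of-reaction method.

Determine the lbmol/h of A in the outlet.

56.8 lbmol/h

Conversion of E: E consumed = 2ξ₁ = 0.698 × 230 → ξ₁ = 80.27 lbmol/h.
Yield of B: 1ξ₂ / 230 = 0.102 → ξ₂ = 23.46 lbmol/h.
Outlet amounts (n = n₀ + Σ ν·ξ):
  E: 230 − 2(80.27) = 69.46
  A: 0 + 1(80.27) − 1(23.46) = 56.81
  B: 0 + 1(23.46) = 23.46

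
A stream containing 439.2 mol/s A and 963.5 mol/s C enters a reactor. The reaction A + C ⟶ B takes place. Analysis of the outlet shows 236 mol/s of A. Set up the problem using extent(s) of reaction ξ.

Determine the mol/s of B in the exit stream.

203 mol/s

For A: n = n₀ − 1ξ → 236 = 439.2 − 1ξ, giving ξ = 203.2 mol/s.
Outlet amounts (n = n₀ + ν ξ):
  A: 439.2 − 1(203.2) = 236
  C: 963.5 − 1(203.2) = 760.3
  B: 0 + 1(203.2) = 203.2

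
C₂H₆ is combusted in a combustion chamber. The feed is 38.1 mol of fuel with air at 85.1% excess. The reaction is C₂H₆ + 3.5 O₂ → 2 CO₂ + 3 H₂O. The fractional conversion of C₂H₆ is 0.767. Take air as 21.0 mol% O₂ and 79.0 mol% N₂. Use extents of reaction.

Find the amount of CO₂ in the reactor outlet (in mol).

58.4 mol

Stoichiometric O₂ = 3.5 × 38.1 = 133.3 mol; O₂ fed = 133.3 × 1.851 = 246.8 mol.
N₂ fed = 246.8 × 79/21 = 928.6 mol.
Fuel reacted = 0.767 × 38.1 → ξ = 29.22 mol.
Outlet (n = n₀ + ν ξ):
  C₂H₆: 38.1 − 1(29.22) = 8.877
  O₂: 246.8 − 3.5(29.22) = 144.6
  N₂: 928.6 (inert)
  CO₂: 0 + 2(29.22) = 58.45
  H₂O: 0 + 3(29.22) = 87.67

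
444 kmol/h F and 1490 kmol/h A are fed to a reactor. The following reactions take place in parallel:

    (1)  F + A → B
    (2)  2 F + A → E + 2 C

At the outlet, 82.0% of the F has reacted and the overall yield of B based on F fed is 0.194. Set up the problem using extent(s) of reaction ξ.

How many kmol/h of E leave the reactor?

Yield of B: 1ξ₁ / 444 = 0.194 → ξ₁ = 86.14 kmol/h.
Conversion of F: 1ξ₁ + 2ξ₂ = 0.82 × 444 = 364.1 → ξ₂ = 139 kmol/h.
Outlet amounts (n = n₀ + Σ ν·ξ):
  F: 444 − 1(86.14) − 2(139) = 79.92
  A: 1490 − 1(86.14) − 1(139) = 1265
  B: 0 + 1(86.14) = 86.14
  E: 0 + 1(139) = 139
  C: 0 + 2(139) = 277.9

139 kmol/h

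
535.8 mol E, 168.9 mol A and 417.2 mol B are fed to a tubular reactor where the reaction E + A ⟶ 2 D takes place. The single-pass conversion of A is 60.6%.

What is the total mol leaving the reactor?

A reacted = 0.606 × 168.9 = 102.4 mol; ν_A = −1, so ξ = 102.4/1 = 102.4 mol.
Outlet amounts (n = n₀ + ν ξ):
  E: 535.8 − 1(102.4) = 433.4
  A: 168.9 − 1(102.4) = 66.55
  D: 0 + 2(102.4) = 204.7
  B: 417.2 (inert)
Total out = 433.4 + 66.55 + 204.7 + 417.2 = 1122 mol.

1120 mol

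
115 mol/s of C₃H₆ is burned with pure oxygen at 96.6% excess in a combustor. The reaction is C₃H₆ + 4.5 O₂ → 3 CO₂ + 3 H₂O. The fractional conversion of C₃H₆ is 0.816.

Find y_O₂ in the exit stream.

0.505

Stoichiometric O₂ = 4.5 × 115 = 517.5 mol/s; O₂ fed = 517.5 × 1.966 = 1017 mol/s.
Fuel reacted = 0.816 × 115 → ξ = 93.84 mol/s.
Outlet (n = n₀ + ν ξ):
  C₃H₆: 115 − 1(93.84) = 21.16
  O₂: 1017 − 4.5(93.84) = 595.1
  CO₂: 0 + 3(93.84) = 281.5
  H₂O: 0 + 3(93.84) = 281.5
Total out = 1179 mol/s; y_O₂ = 595.1 / 1179 = 0.5046.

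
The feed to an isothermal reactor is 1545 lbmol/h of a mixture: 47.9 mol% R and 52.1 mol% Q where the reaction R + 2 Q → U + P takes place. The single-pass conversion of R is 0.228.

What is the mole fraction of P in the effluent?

0.123

R reacted = 0.228 × 740.1 = 168.7 lbmol/h; ν_R = −1, so ξ = 168.7/1 = 168.7 lbmol/h.
Outlet amounts (n = n₀ + ν ξ):
  R: 740.1 − 1(168.7) = 571.3
  Q: 804.9 − 2(168.7) = 467.5
  U: 0 + 1(168.7) = 168.7
  P: 0 + 1(168.7) = 168.7
Total out = 1376 lbmol/h; y_P = 168.7 / 1376 = 0.1226.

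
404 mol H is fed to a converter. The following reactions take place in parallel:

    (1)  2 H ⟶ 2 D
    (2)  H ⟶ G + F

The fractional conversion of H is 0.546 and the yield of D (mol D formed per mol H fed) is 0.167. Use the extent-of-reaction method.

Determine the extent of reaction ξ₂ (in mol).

ξ₂ = 153 mol

Yield of D: 2ξ₁ / 404 = 0.167 → ξ₁ = 33.73 mol.
Conversion of H: 2ξ₁ + 1ξ₂ = 0.546 × 404 = 220.6 → ξ₂ = 153.1 mol.
Outlet amounts (n = n₀ + Σ ν·ξ):
  H: 404 − 2(33.73) − 1(153.1) = 183.4
  D: 0 + 2(33.73) = 67.47
  G: 0 + 1(153.1) = 153.1
  F: 0 + 1(153.1) = 153.1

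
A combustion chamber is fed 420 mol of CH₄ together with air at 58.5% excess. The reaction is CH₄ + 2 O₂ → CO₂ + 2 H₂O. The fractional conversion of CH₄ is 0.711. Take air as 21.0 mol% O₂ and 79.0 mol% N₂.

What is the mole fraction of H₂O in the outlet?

0.0883

Stoichiometric O₂ = 2 × 420 = 840 mol; O₂ fed = 840 × 1.585 = 1331 mol.
N₂ fed = 1331 × 79/21 = 5009 mol.
Fuel reacted = 0.711 × 420 → ξ = 298.6 mol.
Outlet (n = n₀ + ν ξ):
  CH₄: 420 − 1(298.6) = 121.4
  O₂: 1331 − 2(298.6) = 734.2
  N₂: 5009 (inert)
  CO₂: 0 + 1(298.6) = 298.6
  H₂O: 0 + 2(298.6) = 597.2
Total out = 6760 mol; y_H₂O = 597.2 / 6760 = 0.08835.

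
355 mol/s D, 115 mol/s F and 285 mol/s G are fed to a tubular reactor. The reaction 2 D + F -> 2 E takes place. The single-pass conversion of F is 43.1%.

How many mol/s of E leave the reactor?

99.1 mol/s

F reacted = 0.431 × 115 = 49.56 mol/s; ν_F = −1, so ξ = 49.56/1 = 49.56 mol/s.
Outlet amounts (n = n₀ + ν ξ):
  D: 355 − 2(49.56) = 255.9
  F: 115 − 1(49.56) = 65.44
  E: 0 + 2(49.56) = 99.13
  G: 285 (inert)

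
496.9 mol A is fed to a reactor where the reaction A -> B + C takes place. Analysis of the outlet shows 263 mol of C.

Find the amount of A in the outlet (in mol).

For C: n = n₀ + 1ξ → 263 = 0 + 1ξ, giving ξ = 263 mol.
Outlet amounts (n = n₀ + ν ξ):
  A: 496.9 − 1(263) = 233.9
  B: 0 + 1(263) = 263
  C: 0 + 1(263) = 263

234 mol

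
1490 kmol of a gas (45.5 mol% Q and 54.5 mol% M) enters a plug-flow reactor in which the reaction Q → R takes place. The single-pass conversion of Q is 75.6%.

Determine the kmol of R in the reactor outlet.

513 kmol

Q reacted = 0.756 × 678 = 512.5 kmol; ν_Q = −1, so ξ = 512.5/1 = 512.5 kmol.
Outlet amounts (n = n₀ + ν ξ):
  Q: 678 − 1(512.5) = 165.4
  R: 0 + 1(512.5) = 512.5
  M: 812 (inert)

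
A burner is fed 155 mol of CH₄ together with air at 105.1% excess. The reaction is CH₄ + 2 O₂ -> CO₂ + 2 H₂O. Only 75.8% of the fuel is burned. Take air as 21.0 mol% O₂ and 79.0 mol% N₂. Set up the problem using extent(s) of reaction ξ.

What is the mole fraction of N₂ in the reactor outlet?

0.752

Stoichiometric O₂ = 2 × 155 = 310 mol; O₂ fed = 310 × 2.051 = 635.8 mol.
N₂ fed = 635.8 × 79/21 = 2392 mol.
Fuel reacted = 0.758 × 155 → ξ = 117.5 mol.
Outlet (n = n₀ + ν ξ):
  CH₄: 155 − 1(117.5) = 37.51
  O₂: 635.8 − 2(117.5) = 400.8
  N₂: 2392 (inert)
  CO₂: 0 + 1(117.5) = 117.5
  H₂O: 0 + 2(117.5) = 235
Total out = 3183 mol; y_N₂ = 2392 / 3183 = 0.7515.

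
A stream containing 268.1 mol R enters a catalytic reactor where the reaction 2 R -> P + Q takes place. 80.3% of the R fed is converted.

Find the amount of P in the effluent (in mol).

108 mol

R reacted = 0.803 × 268.1 = 215.3 mol; ν_R = −2, so ξ = 215.3/2 = 107.6 mol.
Outlet amounts (n = n₀ + ν ξ):
  R: 268.1 − 2(107.6) = 52.82
  P: 0 + 1(107.6) = 107.6
  Q: 0 + 1(107.6) = 107.6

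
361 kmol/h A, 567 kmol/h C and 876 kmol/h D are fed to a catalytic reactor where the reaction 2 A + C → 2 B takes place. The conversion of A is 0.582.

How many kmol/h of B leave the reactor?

210 kmol/h

A reacted = 0.582 × 361 = 210.1 kmol/h; ν_A = −2, so ξ = 210.1/2 = 105.1 kmol/h.
Outlet amounts (n = n₀ + ν ξ):
  A: 361 − 2(105.1) = 150.9
  C: 567 − 1(105.1) = 461.9
  B: 0 + 2(105.1) = 210.1
  D: 876 (inert)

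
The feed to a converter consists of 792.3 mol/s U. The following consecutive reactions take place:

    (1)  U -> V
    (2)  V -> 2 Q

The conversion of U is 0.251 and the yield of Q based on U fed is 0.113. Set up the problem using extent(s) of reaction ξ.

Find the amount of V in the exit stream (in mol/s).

Conversion of U: U consumed = 1ξ₁ = 0.251 × 792.3 → ξ₁ = 198.9 mol/s.
Yield of Q: 2ξ₂ / 792.3 = 0.113 → ξ₂ = 44.76 mol/s.
Outlet amounts (n = n₀ + Σ ν·ξ):
  U: 792.3 − 1(198.9) = 593.4
  V: 0 + 1(198.9) − 1(44.76) = 154.1
  Q: 0 + 2(44.76) = 89.53

154 mol/s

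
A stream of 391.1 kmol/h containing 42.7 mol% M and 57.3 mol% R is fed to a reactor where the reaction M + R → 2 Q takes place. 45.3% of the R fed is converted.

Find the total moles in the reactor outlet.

391 kmol/h

R reacted = 0.453 × 224.1 = 101.5 kmol/h; ν_R = −1, so ξ = 101.5/1 = 101.5 kmol/h.
Outlet amounts (n = n₀ + ν ξ):
  M: 167 − 1(101.5) = 65.48
  R: 224.1 − 1(101.5) = 122.6
  Q: 0 + 2(101.5) = 203
Total out = 65.48 + 122.6 + 203 = 391.1 kmol/h.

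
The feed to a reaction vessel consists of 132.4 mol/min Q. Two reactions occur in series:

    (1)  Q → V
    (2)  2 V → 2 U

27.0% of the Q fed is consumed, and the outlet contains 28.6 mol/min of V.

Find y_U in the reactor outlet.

0.054

Conversion of Q: Q consumed = 1ξ₁ = 0.27 × 132.4 → ξ₁ = 35.75 mol/min.
V balance: n_V = 0 + 1ξ₁ − 2ξ₂ = 28.6 → ξ₂ = (1·35.75 − 28.6)/2 = 3.574 mol/min.
Outlet amounts (n = n₀ + Σ ν·ξ):
  Q: 132.4 − 1(35.75) = 96.65
  V: 0 + 1(35.75) − 2(3.574) = 28.6
  U: 0 + 2(3.574) = 7.148
Total out = 132.4 mol/min; y_U = 7.148 / 132.4 = 0.05399.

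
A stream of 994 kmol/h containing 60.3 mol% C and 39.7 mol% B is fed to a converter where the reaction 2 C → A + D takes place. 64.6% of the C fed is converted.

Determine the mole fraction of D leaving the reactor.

0.195

C reacted = 0.646 × 599.4 = 387.2 kmol/h; ν_C = −2, so ξ = 387.2/2 = 193.6 kmol/h.
Outlet amounts (n = n₀ + ν ξ):
  C: 599.4 − 2(193.6) = 212.2
  A: 0 + 1(193.6) = 193.6
  D: 0 + 1(193.6) = 193.6
  B: 394.6 (inert)
Total out = 994 kmol/h; y_D = 193.6 / 994 = 0.1948.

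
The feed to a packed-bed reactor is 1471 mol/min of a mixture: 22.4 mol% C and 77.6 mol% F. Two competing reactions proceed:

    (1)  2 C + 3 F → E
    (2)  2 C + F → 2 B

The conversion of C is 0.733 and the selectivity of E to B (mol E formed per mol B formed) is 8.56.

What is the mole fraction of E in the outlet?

0.113

Conversion of C: C consumed = 0.733 × 329.5 = 241.5 mol/min = 2ξ₁ + 2ξ₂.
Selectivity: 1ξ₁ / (2ξ₂) = 8.56 → ξ₁ = 17.12 ξ₂.
Substitute: (2·17.12 + 2) ξ₂ = 241.5 → ξ₂ = 6.665 mol/min, ξ₁ = 114.1 mol/min.
Outlet amounts (n = n₀ + Σ ν·ξ):
  C: 329.5 − 2(114.1) − 2(6.665) = 87.98
  F: 1141 − 3(114.1) − 1(6.665) = 792.5
  E: 0 + 1(114.1) = 114.1
  B: 0 + 2(6.665) = 13.33
Total out = 1008 mol/min; y_E = 114.1 / 1008 = 0.1132.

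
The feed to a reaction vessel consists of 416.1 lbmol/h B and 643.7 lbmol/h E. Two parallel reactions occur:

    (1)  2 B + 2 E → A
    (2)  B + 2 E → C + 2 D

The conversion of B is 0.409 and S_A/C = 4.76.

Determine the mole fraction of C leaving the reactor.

Conversion of B: B consumed = 0.409 × 416.1 = 170.2 lbmol/h = 2ξ₁ + 1ξ₂.
Selectivity: 1ξ₁ / (1ξ₂) = 4.76 → ξ₁ = 4.76 ξ₂.
Substitute: (2·4.76 + 1) ξ₂ = 170.2 → ξ₂ = 16.18 lbmol/h, ξ₁ = 77 lbmol/h.
Outlet amounts (n = n₀ + Σ ν·ξ):
  B: 416.1 − 2(77) − 1(16.18) = 245.9
  E: 643.7 − 2(77) − 2(16.18) = 457.3
  A: 0 + 1(77) = 77
  C: 0 + 1(16.18) = 16.18
  D: 0 + 2(16.18) = 32.35
Total out = 828.8 lbmol/h; y_C = 16.18 / 828.8 = 0.01952.

0.0195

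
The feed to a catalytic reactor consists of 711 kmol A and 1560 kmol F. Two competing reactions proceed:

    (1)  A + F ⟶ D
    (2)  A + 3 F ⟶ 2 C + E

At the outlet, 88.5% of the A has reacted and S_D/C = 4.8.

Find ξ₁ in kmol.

ξ₁ = 570 kmol

Conversion of A: A consumed = 0.885 × 711 = 629.2 kmol = 1ξ₁ + 1ξ₂.
Selectivity: 1ξ₁ / (2ξ₂) = 4.8 → ξ₁ = 9.6 ξ₂.
Substitute: (1·9.6 + 1) ξ₂ = 629.2 → ξ₂ = 59.36 kmol, ξ₁ = 569.9 kmol.
Outlet amounts (n = n₀ + Σ ν·ξ):
  A: 711 − 1(569.9) − 1(59.36) = 81.76
  F: 1560 − 1(569.9) − 3(59.36) = 812
  D: 0 + 1(569.9) = 569.9
  C: 0 + 2(59.36) = 118.7
  E: 0 + 1(59.36) = 59.36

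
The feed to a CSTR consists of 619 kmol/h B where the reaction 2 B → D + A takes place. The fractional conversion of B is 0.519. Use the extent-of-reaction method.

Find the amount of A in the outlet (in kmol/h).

161 kmol/h

B reacted = 0.519 × 619 = 321.3 kmol/h; ν_B = −2, so ξ = 321.3/2 = 160.6 kmol/h.
Outlet amounts (n = n₀ + ν ξ):
  B: 619 − 2(160.6) = 297.7
  D: 0 + 1(160.6) = 160.6
  A: 0 + 1(160.6) = 160.6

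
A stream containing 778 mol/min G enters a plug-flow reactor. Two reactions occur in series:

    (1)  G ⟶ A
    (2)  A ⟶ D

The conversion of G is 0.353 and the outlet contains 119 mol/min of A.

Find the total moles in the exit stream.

Conversion of G: G consumed = 1ξ₁ = 0.353 × 778 → ξ₁ = 274.6 mol/min.
A balance: n_A = 0 + 1ξ₁ − 1ξ₂ = 119 → ξ₂ = (1·274.6 − 119)/1 = 155.6 mol/min.
Outlet amounts (n = n₀ + Σ ν·ξ):
  G: 778 − 1(274.6) = 503.4
  A: 0 + 1(274.6) − 1(155.6) = 119
  D: 0 + 1(155.6) = 155.6
Total out = 503.4 + 119 + 155.6 = 778 mol/min.

778 mol/min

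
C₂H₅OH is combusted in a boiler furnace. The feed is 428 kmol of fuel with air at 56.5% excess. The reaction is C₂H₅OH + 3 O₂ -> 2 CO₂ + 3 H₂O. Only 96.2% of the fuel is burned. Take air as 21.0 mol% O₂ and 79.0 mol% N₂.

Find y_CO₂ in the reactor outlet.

Stoichiometric O₂ = 3 × 428 = 1284 kmol; O₂ fed = 1284 × 1.565 = 2009 kmol.
N₂ fed = 2009 × 79/21 = 7559 kmol.
Fuel reacted = 0.962 × 428 → ξ = 411.7 kmol.
Outlet (n = n₀ + ν ξ):
  C₂H₅OH: 428 − 1(411.7) = 16.26
  O₂: 2009 − 3(411.7) = 774.3
  N₂: 7559 (inert)
  CO₂: 0 + 2(411.7) = 823.5
  H₂O: 0 + 3(411.7) = 1235
Total out = 10410 kmol; y_CO₂ = 823.5 / 10410 = 0.07911.

0.0791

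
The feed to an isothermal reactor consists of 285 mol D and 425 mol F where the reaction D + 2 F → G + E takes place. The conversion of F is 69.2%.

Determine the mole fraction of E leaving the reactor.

F reacted = 0.692 × 425 = 294.1 mol; ν_F = −2, so ξ = 294.1/2 = 147 mol.
Outlet amounts (n = n₀ + ν ξ):
  D: 285 − 1(147) = 138
  F: 425 − 2(147) = 130.9
  G: 0 + 1(147) = 147
  E: 0 + 1(147) = 147
Total out = 563 mol; y_E = 147 / 563 = 0.2612.

0.261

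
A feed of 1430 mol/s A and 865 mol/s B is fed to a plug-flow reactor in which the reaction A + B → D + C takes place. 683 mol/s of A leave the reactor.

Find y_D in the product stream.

For A: n = n₀ − 1ξ → 683 = 1430 − 1ξ, giving ξ = 747 mol/s.
Outlet amounts (n = n₀ + ν ξ):
  A: 1430 − 1(747) = 683
  B: 865 − 1(747) = 118
  D: 0 + 1(747) = 747
  C: 0 + 1(747) = 747
Total out = 2295 mol/s; y_D = 747 / 2295 = 0.3255.

0.325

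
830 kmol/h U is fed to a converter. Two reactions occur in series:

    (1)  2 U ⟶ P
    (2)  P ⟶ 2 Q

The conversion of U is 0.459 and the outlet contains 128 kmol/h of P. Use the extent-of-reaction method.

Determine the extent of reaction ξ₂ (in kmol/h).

ξ₂ = 62.5 kmol/h

Conversion of U: U consumed = 2ξ₁ = 0.459 × 830 → ξ₁ = 190.5 kmol/h.
P balance: n_P = 0 + 1ξ₁ − 1ξ₂ = 128 → ξ₂ = (1·190.5 − 128)/1 = 62.49 kmol/h.
Outlet amounts (n = n₀ + Σ ν·ξ):
  U: 830 − 2(190.5) = 449
  P: 0 + 1(190.5) − 1(62.49) = 128
  Q: 0 + 2(62.49) = 125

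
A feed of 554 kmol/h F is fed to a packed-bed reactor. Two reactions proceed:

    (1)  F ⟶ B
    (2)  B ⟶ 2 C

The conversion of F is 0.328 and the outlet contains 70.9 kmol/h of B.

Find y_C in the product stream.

Conversion of F: F consumed = 1ξ₁ = 0.328 × 554 → ξ₁ = 181.7 kmol/h.
B balance: n_B = 0 + 1ξ₁ − 1ξ₂ = 70.9 → ξ₂ = (1·181.7 − 70.9)/1 = 110.8 kmol/h.
Outlet amounts (n = n₀ + Σ ν·ξ):
  F: 554 − 1(181.7) = 372.3
  B: 0 + 1(181.7) − 1(110.8) = 70.9
  C: 0 + 2(110.8) = 221.6
Total out = 664.8 kmol/h; y_C = 221.6 / 664.8 = 0.3334.

0.333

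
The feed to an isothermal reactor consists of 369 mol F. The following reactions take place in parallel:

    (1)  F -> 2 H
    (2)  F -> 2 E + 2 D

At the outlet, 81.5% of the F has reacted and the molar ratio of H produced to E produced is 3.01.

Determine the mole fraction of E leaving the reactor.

Conversion of F: F consumed = 0.815 × 369 = 300.7 mol = 1ξ₁ + 1ξ₂.
Selectivity: 2ξ₁ / (2ξ₂) = 3.01 → ξ₁ = 3.01 ξ₂.
Substitute: (1·3.01 + 1) ξ₂ = 300.7 → ξ₂ = 75 mol, ξ₁ = 225.7 mol.
Outlet amounts (n = n₀ + Σ ν·ξ):
  F: 369 − 1(225.7) − 1(75) = 68.27
  H: 0 + 2(225.7) = 451.5
  E: 0 + 2(75) = 150
  D: 0 + 2(75) = 150
Total out = 819.7 mol; y_E = 150 / 819.7 = 0.183.

0.183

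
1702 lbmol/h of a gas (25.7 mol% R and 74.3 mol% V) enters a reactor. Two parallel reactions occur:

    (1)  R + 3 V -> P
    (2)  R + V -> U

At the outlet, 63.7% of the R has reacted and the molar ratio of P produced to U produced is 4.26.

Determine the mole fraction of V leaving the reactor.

0.55

Conversion of R: R consumed = 0.637 × 437.4 = 278.6 lbmol/h = 1ξ₁ + 1ξ₂.
Selectivity: 1ξ₁ / (1ξ₂) = 4.26 → ξ₁ = 4.26 ξ₂.
Substitute: (1·4.26 + 1) ξ₂ = 278.6 → ξ₂ = 52.97 lbmol/h, ξ₁ = 225.7 lbmol/h.
Outlet amounts (n = n₀ + Σ ν·ξ):
  R: 437.4 − 1(225.7) − 1(52.97) = 158.8
  V: 1265 − 3(225.7) − 1(52.97) = 534.6
  P: 0 + 1(225.7) = 225.7
  U: 0 + 1(52.97) = 52.97
Total out = 972 lbmol/h; y_V = 534.6 / 972 = 0.55.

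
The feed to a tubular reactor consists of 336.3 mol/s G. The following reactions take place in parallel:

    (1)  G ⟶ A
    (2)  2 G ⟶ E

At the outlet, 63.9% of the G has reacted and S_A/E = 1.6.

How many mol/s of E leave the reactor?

Conversion of G: G consumed = 0.639 × 336.3 = 214.9 mol/s = 1ξ₁ + 2ξ₂.
Selectivity: 1ξ₁ / (1ξ₂) = 1.6 → ξ₁ = 1.6 ξ₂.
Substitute: (1·1.6 + 2) ξ₂ = 214.9 → ξ₂ = 59.69 mol/s, ξ₁ = 95.51 mol/s.
Outlet amounts (n = n₀ + Σ ν·ξ):
  G: 336.3 − 1(95.51) − 2(59.69) = 121.4
  A: 0 + 1(95.51) = 95.51
  E: 0 + 1(59.69) = 59.69

59.7 mol/s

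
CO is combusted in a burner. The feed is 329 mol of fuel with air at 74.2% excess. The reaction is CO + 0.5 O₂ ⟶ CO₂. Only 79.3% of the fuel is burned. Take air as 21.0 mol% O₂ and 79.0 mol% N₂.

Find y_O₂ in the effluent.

0.0999

Stoichiometric O₂ = 0.5 × 329 = 164.5 mol; O₂ fed = 164.5 × 1.742 = 286.6 mol.
N₂ fed = 286.6 × 79/21 = 1078 mol.
Fuel reacted = 0.793 × 329 → ξ = 260.9 mol.
Outlet (n = n₀ + ν ξ):
  CO: 329 − 1(260.9) = 68.1
  O₂: 286.6 − 0.5(260.9) = 156.1
  N₂: 1078 (inert)
  CO₂: 0 + 1(260.9) = 260.9
Total out = 1563 mol; y_O₂ = 156.1 / 1563 = 0.09987.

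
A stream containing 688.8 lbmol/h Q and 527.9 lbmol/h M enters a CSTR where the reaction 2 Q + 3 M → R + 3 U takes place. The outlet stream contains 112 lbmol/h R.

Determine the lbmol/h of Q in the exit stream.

465 lbmol/h

For R: n = n₀ + 1ξ → 112 = 0 + 1ξ, giving ξ = 112 lbmol/h.
Outlet amounts (n = n₀ + ν ξ):
  Q: 688.8 − 2(112) = 464.8
  M: 527.9 − 3(112) = 191.9
  R: 0 + 1(112) = 112
  U: 0 + 3(112) = 336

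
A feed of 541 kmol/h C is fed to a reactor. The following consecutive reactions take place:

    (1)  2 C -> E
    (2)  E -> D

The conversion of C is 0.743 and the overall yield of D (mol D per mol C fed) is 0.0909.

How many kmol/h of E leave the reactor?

152 kmol/h

Conversion of C: C consumed = 2ξ₁ = 0.743 × 541 → ξ₁ = 201 kmol/h.
Yield of D: 1ξ₂ / 541 = 0.0909 → ξ₂ = 49.18 kmol/h.
Outlet amounts (n = n₀ + Σ ν·ξ):
  C: 541 − 2(201) = 139
  E: 0 + 1(201) − 1(49.18) = 151.8
  D: 0 + 1(49.18) = 49.18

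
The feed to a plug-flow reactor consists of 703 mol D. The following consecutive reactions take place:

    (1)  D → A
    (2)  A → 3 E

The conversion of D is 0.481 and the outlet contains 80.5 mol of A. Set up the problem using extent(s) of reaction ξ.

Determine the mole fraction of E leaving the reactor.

Conversion of D: D consumed = 1ξ₁ = 0.481 × 703 → ξ₁ = 338.1 mol.
A balance: n_A = 0 + 1ξ₁ − 1ξ₂ = 80.5 → ξ₂ = (1·338.1 − 80.5)/1 = 257.6 mol.
Outlet amounts (n = n₀ + Σ ν·ξ):
  D: 703 − 1(338.1) = 364.9
  A: 0 + 1(338.1) − 1(257.6) = 80.5
  E: 0 + 3(257.6) = 772.9
Total out = 1218 mol; y_E = 772.9 / 1218 = 0.6344.

0.634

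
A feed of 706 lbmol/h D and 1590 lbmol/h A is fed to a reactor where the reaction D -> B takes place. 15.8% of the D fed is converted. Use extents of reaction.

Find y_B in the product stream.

0.0486

D reacted = 0.158 × 706 = 111.5 lbmol/h; ν_D = −1, so ξ = 111.5/1 = 111.5 lbmol/h.
Outlet amounts (n = n₀ + ν ξ):
  D: 706 − 1(111.5) = 594.5
  B: 0 + 1(111.5) = 111.5
  A: 1590 (inert)
Total out = 2296 lbmol/h; y_B = 111.5 / 2296 = 0.04858.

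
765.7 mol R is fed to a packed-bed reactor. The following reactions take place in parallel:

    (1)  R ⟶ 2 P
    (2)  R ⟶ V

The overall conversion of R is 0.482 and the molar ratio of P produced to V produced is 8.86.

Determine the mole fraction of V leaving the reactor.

0.0637

Conversion of R: R consumed = 0.482 × 765.7 = 369.1 mol = 1ξ₁ + 1ξ₂.
Selectivity: 2ξ₁ / (1ξ₂) = 8.86 → ξ₁ = 4.43 ξ₂.
Substitute: (1·4.43 + 1) ξ₂ = 369.1 → ξ₂ = 67.97 mol, ξ₁ = 301.1 mol.
Outlet amounts (n = n₀ + Σ ν·ξ):
  R: 765.7 − 1(301.1) − 1(67.97) = 396.6
  P: 0 + 2(301.1) = 602.2
  V: 0 + 1(67.97) = 67.97
Total out = 1067 mol; y_V = 67.97 / 1067 = 0.06371.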